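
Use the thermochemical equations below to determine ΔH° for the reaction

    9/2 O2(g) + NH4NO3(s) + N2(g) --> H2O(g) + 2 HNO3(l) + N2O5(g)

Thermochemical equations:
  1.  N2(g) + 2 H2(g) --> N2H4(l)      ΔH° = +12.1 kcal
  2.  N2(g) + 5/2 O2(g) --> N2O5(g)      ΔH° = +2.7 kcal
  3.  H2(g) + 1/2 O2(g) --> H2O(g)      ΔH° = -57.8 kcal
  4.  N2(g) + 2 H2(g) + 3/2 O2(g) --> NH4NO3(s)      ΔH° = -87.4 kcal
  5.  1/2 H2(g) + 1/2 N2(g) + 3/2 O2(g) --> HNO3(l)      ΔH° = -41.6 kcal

ΔH° = -50.9 kcal

eq. 1: not needed (N2H4(l) appears nowhere else).
eq. 2 as written (N2O5(g) already on the product side): +2.7 kcal
eq. 3 as written (H2O(g) already on the product side): -57.8 kcal
eq. 4 reversed (reverse to put NH4NO3(s) on the reactant side): +87.4 kcal
eq. 5 × 2 (×2 to match 2 HNO3(l) in the target): (2)·(-41.6) = -83.2 kcal
Summing the manipulated equations, ΔH° = (+2.7) + (-57.8) + (+87.4) + (-83.2) = -50.9 kcal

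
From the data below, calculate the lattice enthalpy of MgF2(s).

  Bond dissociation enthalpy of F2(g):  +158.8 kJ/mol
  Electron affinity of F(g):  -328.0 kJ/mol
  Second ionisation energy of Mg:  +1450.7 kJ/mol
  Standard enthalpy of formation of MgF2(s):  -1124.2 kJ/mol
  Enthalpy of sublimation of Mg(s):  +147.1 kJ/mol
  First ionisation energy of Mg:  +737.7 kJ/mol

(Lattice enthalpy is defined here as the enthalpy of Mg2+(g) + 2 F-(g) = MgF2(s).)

U = -2962.5 kJ/mol

ΔHf° = 1·ΔHsub + 1·(ΣIE) + 1·D(F2) + 2·EA + U
-1124.2 = 1·(+147.1) + 1·(+2188.4) + 1·(+158.8) + 2·(-328.0) + U
U = -1124.2 − (+1838.3) = -2962.5 kJ/mol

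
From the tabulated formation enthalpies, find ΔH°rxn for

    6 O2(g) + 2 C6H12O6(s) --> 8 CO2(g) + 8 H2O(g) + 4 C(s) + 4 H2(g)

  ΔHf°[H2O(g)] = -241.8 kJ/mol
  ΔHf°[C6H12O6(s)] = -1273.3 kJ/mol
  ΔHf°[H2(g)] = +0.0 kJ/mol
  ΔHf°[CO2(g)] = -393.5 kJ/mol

Products: 8·(-393.5) + 8·(-241.8) + 4·(+0.0) + 4·(+0.0) = -5082.4
Reactants: 6·(+0.0) + 2·(-1273.3) = -2546.6
ΔH°rxn = (-5082.4) − (-2546.6) = -2535.8 kJ/mol

ΔH°rxn = -2535.8 kJ/mol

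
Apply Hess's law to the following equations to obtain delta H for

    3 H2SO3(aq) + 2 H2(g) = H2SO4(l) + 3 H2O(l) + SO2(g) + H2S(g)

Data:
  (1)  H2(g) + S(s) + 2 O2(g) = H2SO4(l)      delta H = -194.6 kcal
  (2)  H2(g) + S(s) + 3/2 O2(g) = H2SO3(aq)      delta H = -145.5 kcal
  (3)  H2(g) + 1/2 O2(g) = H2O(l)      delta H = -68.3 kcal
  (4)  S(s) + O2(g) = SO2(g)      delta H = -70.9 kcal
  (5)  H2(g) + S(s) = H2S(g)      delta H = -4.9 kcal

delta H = -38.8 kcal

(1) as written: -194.6 kcal
(2) reversed and × 3: (-3)·(-145.5) = +436.5 kcal
(3) × 3: (3)·(-68.3) = -204.9 kcal
(4) as written: -70.9 kcal
(5) as written: -4.9 kcal
Summing the manipulated equations, delta H = (-194.6) + (+436.5) + (-204.9) + (-70.9) + (-4.9) = -38.8 kcal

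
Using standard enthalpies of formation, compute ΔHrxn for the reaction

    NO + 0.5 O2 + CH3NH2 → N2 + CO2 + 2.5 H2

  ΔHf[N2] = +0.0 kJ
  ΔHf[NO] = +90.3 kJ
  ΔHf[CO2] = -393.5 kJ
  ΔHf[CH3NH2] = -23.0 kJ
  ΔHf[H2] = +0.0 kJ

Products: 1·(+0.0) + 1·(-393.5) + 5/2·(+0.0) = -393.5
Reactants: 1·(+90.3) + 1/2·(+0.0) + 1·(-23.0) = +67.3
ΔHrxn = (-393.5) − (+67.3) = -460.8 kJ

ΔHrxn = -460.8 kJ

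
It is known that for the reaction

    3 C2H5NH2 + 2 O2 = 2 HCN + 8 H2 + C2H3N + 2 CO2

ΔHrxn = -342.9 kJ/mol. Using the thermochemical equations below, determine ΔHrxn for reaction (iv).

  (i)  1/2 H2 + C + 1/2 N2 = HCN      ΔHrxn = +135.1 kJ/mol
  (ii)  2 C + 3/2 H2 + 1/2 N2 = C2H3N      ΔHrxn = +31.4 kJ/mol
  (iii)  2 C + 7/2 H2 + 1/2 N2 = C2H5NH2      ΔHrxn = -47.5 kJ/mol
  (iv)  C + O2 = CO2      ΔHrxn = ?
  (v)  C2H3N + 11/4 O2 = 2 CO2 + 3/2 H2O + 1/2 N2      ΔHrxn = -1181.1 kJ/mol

(i) × 2: (2)·(+135.1) = +270.2 kJ/mol
(ii) as written: +31.4 kJ/mol
(iii) reversed and × 3: (-3)·(-47.5) = +142.5 kJ/mol
(iv) × 2: contributes 2·x
(v): not needed.
-342.9 = (+270.2) + (+31.4) + (+142.5) + 2·x
x = (-342.9 − (+444.1)) / (2) = -393.5 kJ/mol

ΔHrxn = -393.5 kJ/mol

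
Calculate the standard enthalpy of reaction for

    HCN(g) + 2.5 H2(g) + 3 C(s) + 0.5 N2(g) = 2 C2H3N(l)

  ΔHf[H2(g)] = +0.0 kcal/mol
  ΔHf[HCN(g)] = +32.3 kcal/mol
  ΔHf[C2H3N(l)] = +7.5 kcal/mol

Products: 2·(+7.5) = +15.0
Reactants: 1·(+32.3) + 5/2·(+0.0) + 3·(+0.0) + 1/2·(+0.0) = +32.3
ΔH° = (+15.0) − (+32.3) = -17.3 kcal/mol

ΔH° = -17.3 kcal/mol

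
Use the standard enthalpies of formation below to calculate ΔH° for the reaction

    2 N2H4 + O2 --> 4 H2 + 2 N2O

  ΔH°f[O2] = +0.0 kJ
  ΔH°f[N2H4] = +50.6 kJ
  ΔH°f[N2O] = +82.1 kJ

ΔH° = 63.0 kJ

Products: 4·(+0.0) + 2·(+82.1) = +164.2
Reactants: 2·(+50.6) + 1·(+0.0) = +101.2
ΔH° = (+164.2) − (+101.2) = 63.0 kJ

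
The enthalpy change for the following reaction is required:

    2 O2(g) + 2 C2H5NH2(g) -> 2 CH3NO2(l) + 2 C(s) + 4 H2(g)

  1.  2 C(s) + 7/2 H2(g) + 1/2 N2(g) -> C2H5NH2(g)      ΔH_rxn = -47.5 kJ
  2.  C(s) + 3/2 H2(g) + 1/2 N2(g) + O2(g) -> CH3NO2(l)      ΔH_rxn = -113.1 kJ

ΔH_rxn = -131.2 kJ

eq. 1 reversed and × 2: (-2)·(-47.5) = +95.0 kJ
eq. 2 × 2: (2)·(-113.1) = -226.2 kJ
Summing the manipulated equations, ΔH_rxn = (+95.0) + (-226.2) = -131.2 kJ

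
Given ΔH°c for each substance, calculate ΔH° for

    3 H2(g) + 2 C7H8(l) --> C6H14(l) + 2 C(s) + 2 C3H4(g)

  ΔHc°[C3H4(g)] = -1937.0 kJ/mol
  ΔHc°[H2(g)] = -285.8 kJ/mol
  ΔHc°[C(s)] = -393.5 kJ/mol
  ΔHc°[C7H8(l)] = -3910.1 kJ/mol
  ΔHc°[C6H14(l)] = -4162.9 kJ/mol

With combustion enthalpies, reactants minus products:
= [3·(-285.8) + 2·(-3910.1)] − [1·(-4162.9) + 2·(-393.5) + 2·(-1937.0)]
= 146.3 kJ/mol

ΔH° = 146.3 kJ/mol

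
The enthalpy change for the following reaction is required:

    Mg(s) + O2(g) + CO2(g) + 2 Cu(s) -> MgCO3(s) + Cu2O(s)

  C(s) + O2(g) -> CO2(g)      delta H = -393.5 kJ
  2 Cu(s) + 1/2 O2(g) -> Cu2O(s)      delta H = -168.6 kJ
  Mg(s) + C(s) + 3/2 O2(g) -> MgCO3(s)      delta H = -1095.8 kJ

delta H = -870.9 kJ

equation 1 reversed (CO2(g) must end up as a reactant): +393.5 kJ
equation 2 as written (Cu2O(s) already on the product side): -168.6 kJ
equation 3 as written (MgCO3(s) already on the product side): -1095.8 kJ
Summing the manipulated equations, delta H = (+393.5) + (-168.6) + (-1095.8) = -870.9 kJ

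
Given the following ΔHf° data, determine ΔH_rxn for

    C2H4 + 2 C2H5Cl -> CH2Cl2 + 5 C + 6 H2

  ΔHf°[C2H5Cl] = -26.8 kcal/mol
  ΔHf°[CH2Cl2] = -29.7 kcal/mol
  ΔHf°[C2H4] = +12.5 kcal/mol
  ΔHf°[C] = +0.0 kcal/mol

Products: 1·(-29.7) + 5·(+0.0) + 6·(+0.0) = -29.7
Reactants: 1·(+12.5) + 2·(-26.8) = -41.1
ΔH_rxn = (-29.7) − (-41.1) = 11.4 kcal/mol

ΔH_rxn = 11.4 kcal/mol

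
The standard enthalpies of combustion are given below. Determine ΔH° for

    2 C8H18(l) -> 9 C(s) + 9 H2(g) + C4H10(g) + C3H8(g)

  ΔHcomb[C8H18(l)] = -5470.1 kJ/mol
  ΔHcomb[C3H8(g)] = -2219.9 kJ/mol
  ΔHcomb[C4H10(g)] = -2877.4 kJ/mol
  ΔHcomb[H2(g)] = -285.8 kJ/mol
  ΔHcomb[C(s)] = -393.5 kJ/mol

ΔH° = 270.8 kJ/mol

With combustion enthalpies, reactants minus products:
= [2·(-5470.1)] − [9·(-393.5) + 9·(-285.8) + 1·(-2877.4) + 1·(-2219.9)]
= 270.8 kJ/mol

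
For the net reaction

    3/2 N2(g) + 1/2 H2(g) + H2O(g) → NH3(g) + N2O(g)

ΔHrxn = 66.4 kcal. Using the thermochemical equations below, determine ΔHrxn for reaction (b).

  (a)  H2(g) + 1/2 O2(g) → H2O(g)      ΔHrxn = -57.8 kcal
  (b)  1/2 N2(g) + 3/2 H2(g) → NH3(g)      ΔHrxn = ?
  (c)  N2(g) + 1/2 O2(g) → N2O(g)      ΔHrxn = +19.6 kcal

ΔHrxn = -11.0 kcal

(a) reversed: +57.8 kcal
(b) as written: contributes x
(c) as written: +19.6 kcal
+66.4 = (+57.8) + (+19.6) + x
x = (+66.4 − (+77.4)) / (1) = -11.0 kcal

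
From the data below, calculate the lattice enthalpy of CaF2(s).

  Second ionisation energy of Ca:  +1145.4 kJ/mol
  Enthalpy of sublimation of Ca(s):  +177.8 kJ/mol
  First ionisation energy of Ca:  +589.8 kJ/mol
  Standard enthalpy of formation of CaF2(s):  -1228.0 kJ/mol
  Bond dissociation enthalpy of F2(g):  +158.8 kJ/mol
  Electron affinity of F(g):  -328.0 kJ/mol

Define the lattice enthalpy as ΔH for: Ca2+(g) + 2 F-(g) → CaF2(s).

ΔHf° = 1·ΔHsub + 1·(ΣIE) + 1·D(F2) + 2·EA + U
-1228.0 = 1·(+177.8) + 1·(+1735.2) + 1·(+158.8) + 2·(-328.0) + U
U = -1228.0 − (+1415.8) = -2643.8 kJ/mol

U = -2643.8 kJ/mol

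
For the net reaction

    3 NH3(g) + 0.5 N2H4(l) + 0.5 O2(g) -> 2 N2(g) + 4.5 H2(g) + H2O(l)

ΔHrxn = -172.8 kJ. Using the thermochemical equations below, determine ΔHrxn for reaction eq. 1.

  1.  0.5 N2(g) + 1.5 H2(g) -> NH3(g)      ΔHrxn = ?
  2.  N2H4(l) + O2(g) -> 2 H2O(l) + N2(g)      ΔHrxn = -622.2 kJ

ΔHrxn = -46.1 kJ

eq. 1 reversed and × 3: contributes −3·x
eq. 2 × 1/2: (1/2)·(-622.2) = -311.1 kJ
-172.8 = (-311.1) − 3·x
x = (-172.8 − (-311.1)) / (-3) = -46.1 kJ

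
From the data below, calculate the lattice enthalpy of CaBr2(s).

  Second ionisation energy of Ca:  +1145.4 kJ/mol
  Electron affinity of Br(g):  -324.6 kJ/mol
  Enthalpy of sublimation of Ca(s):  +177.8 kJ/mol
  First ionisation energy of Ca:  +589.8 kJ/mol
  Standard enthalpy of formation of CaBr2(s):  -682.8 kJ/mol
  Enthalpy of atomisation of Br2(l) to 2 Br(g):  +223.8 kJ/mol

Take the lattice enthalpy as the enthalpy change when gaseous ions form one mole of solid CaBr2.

U = -2170.4 kJ/mol

ΔHf° = 1·ΔHsub + 1·(ΣIE) + 1·D(Br2) + 2·EA + U
-682.8 = 1·(+177.8) + 1·(+1735.2) + 1·(+223.8) + 2·(-324.6) + U
U = -682.8 − (+1487.6) = -2170.4 kJ/mol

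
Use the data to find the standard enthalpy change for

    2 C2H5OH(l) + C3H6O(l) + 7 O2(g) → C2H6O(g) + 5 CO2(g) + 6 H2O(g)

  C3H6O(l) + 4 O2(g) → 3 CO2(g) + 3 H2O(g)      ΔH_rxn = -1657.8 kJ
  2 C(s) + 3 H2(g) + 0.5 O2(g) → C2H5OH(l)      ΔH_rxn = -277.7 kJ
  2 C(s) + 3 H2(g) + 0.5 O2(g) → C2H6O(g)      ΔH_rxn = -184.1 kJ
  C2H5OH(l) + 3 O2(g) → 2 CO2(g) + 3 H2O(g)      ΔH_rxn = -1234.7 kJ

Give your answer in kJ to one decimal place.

equation 1 as written (C3H6O(l) already on the reactant side): -1657.8 kJ
equation 2 reversed: +277.7 kJ
equation 3 as written (C2H6O(g) already on the product side): -184.1 kJ
equation 4 as written: -1234.7 kJ
Summing the manipulated equations, ΔH_rxn = (-1657.8) + (+277.7) + (-184.1) + (-1234.7) = -2798.9 kJ

ΔH_rxn = -2798.9 kJ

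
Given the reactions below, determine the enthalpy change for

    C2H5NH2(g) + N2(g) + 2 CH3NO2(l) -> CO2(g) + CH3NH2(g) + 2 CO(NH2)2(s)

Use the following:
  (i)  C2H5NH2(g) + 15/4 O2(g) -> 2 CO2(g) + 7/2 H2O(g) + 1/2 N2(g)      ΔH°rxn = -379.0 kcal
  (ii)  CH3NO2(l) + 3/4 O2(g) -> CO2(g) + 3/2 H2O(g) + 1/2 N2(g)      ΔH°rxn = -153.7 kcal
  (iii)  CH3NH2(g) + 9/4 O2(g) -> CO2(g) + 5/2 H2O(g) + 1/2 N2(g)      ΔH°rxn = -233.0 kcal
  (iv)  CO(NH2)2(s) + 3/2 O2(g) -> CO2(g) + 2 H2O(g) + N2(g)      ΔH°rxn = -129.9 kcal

ΔH°rxn = -193.6 kcal

(i) as written: -379.0 kcal
(ii) × 2: (2)·(-153.7) = -307.4 kcal
(iii) reversed: +233.0 kcal
(iv) reversed and × 2: (-2)·(-129.9) = +259.8 kcal
ΔH°rxn = (1)·(-379.0) + (2)·(-153.7) + (-1)·(-233.0) + (-2)·(-129.9) = -193.6 kcal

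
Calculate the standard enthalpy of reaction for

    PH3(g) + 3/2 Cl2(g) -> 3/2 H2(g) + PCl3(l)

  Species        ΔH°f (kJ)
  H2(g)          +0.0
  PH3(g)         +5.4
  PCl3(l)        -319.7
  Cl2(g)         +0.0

Products: 3/2·(+0.0) + 1·(-319.7) = -319.7
Reactants: 1·(+5.4) + 3/2·(+0.0) = +5.4
ΔH° = (-319.7) − (+5.4) = -325.1 kJ

ΔH° = -325.1 kJ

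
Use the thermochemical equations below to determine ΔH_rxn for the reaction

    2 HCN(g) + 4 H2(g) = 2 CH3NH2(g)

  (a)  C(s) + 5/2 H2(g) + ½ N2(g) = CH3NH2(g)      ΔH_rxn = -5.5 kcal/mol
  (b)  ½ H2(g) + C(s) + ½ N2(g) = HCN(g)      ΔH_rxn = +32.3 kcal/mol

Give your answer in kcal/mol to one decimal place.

(a) × 2: (2)·(-5.5) = -11.0 kcal/mol
(b) reversed and × 2: (-2)·(+32.3) = -64.6 kcal/mol
ΔH_rxn = (-11.0) + (-64.6) = -75.6 kcal/mol

ΔH_rxn = -75.6 kcal/mol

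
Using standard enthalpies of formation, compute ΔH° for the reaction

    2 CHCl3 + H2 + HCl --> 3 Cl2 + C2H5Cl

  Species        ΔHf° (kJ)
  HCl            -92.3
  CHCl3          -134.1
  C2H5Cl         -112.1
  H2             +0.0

Products: 3·(+0.0) + 1·(-112.1) = -112.1
Reactants: 2·(-134.1) + 1·(+0.0) + 1·(-92.3) = -360.5
ΔH° = (-112.1) − (-360.5) = 248.4 kJ

ΔH° = 248.4 kJ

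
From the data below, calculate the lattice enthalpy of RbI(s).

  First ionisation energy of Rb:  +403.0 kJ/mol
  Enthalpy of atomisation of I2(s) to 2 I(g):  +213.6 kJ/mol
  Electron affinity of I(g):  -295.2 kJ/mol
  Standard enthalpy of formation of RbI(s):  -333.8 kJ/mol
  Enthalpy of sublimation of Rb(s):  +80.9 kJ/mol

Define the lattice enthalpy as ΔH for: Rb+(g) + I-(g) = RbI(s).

U = -629.3 kJ/mol

ΔHf° = 1·ΔHsub + 1·(ΣIE) + 1/2·D(I2) + 1·EA + U
-333.8 = 1·(+80.9) + 1·(+403.0) + 1/2·(+213.6) + 1·(-295.2) + U
U = -333.8 − (+295.5) = -629.3 kJ/mol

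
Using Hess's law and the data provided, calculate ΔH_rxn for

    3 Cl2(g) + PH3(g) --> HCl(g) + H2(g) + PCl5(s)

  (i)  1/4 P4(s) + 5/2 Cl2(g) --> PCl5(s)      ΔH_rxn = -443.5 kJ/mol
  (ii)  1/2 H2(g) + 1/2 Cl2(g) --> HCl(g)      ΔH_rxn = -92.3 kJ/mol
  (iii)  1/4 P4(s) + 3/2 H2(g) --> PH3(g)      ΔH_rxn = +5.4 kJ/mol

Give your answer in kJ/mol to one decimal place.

(i) as written: -443.5 kJ/mol
(ii) as written: -92.3 kJ/mol
(iii) reversed: -5.4 kJ/mol
ΔH_rxn = (-443.5) + (-92.3) + (-5.4) = -541.2 kJ/mol

ΔH_rxn = -541.2 kJ/mol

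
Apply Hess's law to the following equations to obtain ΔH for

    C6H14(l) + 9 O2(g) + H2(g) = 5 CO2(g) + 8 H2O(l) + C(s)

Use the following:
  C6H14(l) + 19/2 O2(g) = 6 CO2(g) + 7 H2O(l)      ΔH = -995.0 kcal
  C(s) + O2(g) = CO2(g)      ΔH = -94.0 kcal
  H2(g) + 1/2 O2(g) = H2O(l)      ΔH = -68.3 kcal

equation 1 as written (C6H14(l) already on the reactant side): -995.0 kcal
equation 2 reversed (C(s) must end up as a product): +94.0 kcal
equation 3 as written (H2(g) already on the reactant side): -68.3 kcal
By Hess's law, ΔH = (1)·(-995.0) + (-1)·(-94.0) + (1)·(-68.3) = -969.3 kcal

ΔH = -969.3 kcal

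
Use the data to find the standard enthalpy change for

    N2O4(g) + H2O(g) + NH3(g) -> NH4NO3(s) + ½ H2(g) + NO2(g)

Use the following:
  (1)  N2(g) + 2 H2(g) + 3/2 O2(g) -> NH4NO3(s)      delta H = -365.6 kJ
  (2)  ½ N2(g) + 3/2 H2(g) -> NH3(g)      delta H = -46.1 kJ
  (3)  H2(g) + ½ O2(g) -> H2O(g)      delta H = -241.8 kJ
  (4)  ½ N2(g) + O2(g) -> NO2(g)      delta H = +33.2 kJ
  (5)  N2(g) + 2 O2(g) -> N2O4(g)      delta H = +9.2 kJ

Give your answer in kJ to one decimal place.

delta H = -53.7 kJ

(1) as written (NH4NO3(s) already on the product side): -365.6 kJ
(2) reversed (NH3(g) must end up as a reactant): +46.1 kJ
(3) reversed (reverse to put H2O(g) on the reactant side): +241.8 kJ
(4) as written (NO2(g) already on the product side): +33.2 kJ
(5) reversed (reverse to put N2O4(g) on the reactant side): -9.2 kJ
By Hess's law, delta H = (1)·(-365.6) + (-1)·(-46.1) + (-1)·(-241.8) + (1)·(+33.2) + (-1)·(+9.2) = -53.7 kJ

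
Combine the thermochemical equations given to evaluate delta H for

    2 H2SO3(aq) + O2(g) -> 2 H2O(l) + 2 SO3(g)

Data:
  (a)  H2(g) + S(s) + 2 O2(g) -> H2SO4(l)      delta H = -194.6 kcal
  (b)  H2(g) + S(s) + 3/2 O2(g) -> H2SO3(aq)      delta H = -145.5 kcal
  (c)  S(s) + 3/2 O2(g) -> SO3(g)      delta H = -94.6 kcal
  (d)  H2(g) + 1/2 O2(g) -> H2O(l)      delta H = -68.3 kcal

delta H = -34.8 kcal

(a): not needed (H2SO4(l) appears nowhere else).
(b) reversed and × 2 (H2SO3(aq) must end up as a reactant; ×2 to match 2 H2SO3(aq) in the target): (-2)·(-145.5) = +291.0 kcal
(c) × 2 (scale by 2 for the 2 SO3(g)): (2)·(-94.6) = -189.2 kcal
(d) × 2 (×2 to match 2 H2O(l) in the target): (2)·(-68.3) = -136.6 kcal
delta H = (+291.0) + (-189.2) + (-136.6) = -34.8 kcal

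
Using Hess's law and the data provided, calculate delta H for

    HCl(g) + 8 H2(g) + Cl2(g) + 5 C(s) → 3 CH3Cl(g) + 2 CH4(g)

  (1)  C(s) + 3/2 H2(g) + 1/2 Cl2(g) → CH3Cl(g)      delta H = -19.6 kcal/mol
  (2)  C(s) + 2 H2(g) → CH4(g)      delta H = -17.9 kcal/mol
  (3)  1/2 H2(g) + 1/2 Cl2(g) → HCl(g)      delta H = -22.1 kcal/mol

delta H = -72.5 kcal/mol

(1) × 3 (×3 to match 3 CH3Cl(g) in the target): (3)·(-19.6) = -58.8 kcal/mol
(2) × 2 (×2 to match 2 CH4(g) in the target): (2)·(-17.9) = -35.8 kcal/mol
(3) reversed (HCl(g) must end up as a reactant): +22.1 kcal/mol
Since enthalpy is a state function, delta H = (3)·(-19.6) + (2)·(-17.9) + (-1)·(-22.1) = -72.5 kcal/mol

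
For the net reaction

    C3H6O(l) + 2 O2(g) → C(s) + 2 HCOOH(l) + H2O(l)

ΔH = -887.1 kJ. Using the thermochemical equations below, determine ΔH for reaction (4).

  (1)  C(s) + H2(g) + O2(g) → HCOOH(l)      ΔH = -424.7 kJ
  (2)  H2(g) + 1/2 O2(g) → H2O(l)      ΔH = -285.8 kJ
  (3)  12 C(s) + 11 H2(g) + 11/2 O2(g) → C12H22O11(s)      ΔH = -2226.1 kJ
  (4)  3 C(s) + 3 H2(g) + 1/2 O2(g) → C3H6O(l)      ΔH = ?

ΔH = -248.1 kJ

(1) × 2 (×2 to match 2 HCOOH(l) in the target): (2)·(-424.7) = -849.4 kJ
(2) as written (H2O(l) already on the product side): -285.8 kJ
(3): not needed (C12H22O11(s) appears nowhere else).
(4) reversed (C3H6O(l) must end up as a reactant): contributes −x
-887.1 = (-849.4) + (-285.8) − x
x = (-887.1 − (-1135.2)) / (-1) = -248.1 kJ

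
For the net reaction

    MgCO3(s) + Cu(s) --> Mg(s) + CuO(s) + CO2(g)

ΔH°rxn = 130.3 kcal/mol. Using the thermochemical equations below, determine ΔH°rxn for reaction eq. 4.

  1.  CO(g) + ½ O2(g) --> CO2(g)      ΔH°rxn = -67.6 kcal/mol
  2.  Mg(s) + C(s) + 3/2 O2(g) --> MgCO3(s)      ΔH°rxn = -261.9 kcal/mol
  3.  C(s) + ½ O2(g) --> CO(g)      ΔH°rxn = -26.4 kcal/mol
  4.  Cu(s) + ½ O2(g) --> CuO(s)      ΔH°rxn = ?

eq. 1 as written (CO2(g) already on the product side): -67.6 kcal/mol
eq. 2 reversed (MgCO3(s) must end up as a reactant): +261.9 kcal/mol
eq. 3 as written: -26.4 kcal/mol
eq. 4 as written (CuO(s) already on the product side): contributes x
+130.3 = (-67.6) + (+261.9) + (-26.4) + x
x = (+130.3 − (+167.9)) / (1) = -37.6 kcal/mol

ΔH°rxn = -37.6 kcal/mol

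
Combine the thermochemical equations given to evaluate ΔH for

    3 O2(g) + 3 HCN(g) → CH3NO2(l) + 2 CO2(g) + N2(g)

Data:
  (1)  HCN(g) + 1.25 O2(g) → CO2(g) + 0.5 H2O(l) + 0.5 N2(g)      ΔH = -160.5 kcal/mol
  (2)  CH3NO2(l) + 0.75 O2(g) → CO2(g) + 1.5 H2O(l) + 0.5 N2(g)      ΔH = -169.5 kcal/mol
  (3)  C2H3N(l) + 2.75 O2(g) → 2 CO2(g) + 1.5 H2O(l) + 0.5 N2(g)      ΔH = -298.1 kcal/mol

ΔH = -312.0 kcal/mol

(1) × 3 (×3 to match 3 HCN(g) in the target): (3)·(-160.5) = -481.5 kcal/mol
(2) reversed (reverse to put CH3NO2(l) on the product side): +169.5 kcal/mol
(3): not needed (C2H3N(l) appears nowhere else).
Since enthalpy is a state function, ΔH = (-481.5) + (+169.5) = -312.0 kcal/mol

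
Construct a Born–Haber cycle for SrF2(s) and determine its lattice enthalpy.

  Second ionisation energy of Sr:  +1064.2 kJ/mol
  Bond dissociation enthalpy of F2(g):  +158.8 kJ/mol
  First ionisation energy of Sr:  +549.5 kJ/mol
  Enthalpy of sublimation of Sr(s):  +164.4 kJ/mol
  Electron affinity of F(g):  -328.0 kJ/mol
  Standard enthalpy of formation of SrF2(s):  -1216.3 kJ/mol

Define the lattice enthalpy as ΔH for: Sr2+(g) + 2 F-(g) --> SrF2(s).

U = -2497.2 kJ/mol

ΔHf° = 1·ΔHsub + 1·(ΣIE) + 1·D(F2) + 2·EA + U
-1216.3 = 1·(+164.4) + 1·(+1613.7) + 1·(+158.8) + 2·(-328.0) + U
U = -1216.3 − (+1280.9) = -2497.2 kJ/mol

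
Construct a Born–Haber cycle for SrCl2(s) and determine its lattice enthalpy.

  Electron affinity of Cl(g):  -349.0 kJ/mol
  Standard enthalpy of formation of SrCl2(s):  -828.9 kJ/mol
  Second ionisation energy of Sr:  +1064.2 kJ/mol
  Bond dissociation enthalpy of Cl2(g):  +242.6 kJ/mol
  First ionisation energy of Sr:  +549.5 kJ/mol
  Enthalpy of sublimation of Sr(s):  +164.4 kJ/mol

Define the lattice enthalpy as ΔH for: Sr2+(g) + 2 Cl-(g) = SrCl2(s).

ΔHf° = 1·ΔHsub + 1·(ΣIE) + 1·D(Cl2) + 2·EA + U
-828.9 = 1·(+164.4) + 1·(+1613.7) + 1·(+242.6) + 2·(-349.0) + U
U = -828.9 − (+1322.7) = -2151.6 kJ/mol

U = -2151.6 kJ/mol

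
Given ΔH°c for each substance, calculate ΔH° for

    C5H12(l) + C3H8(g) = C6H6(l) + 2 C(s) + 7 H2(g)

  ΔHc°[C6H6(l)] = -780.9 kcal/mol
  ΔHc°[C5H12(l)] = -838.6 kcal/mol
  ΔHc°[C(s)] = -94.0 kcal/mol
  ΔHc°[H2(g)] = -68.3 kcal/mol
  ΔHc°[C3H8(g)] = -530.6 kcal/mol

ΔH° = 77.8 kcal/mol

With combustion enthalpies, reactants minus products:
= [1·(-838.6) + 1·(-530.6)] − [1·(-780.9) + 2·(-94.0) + 7·(-68.3)]
= 77.8 kcal/mol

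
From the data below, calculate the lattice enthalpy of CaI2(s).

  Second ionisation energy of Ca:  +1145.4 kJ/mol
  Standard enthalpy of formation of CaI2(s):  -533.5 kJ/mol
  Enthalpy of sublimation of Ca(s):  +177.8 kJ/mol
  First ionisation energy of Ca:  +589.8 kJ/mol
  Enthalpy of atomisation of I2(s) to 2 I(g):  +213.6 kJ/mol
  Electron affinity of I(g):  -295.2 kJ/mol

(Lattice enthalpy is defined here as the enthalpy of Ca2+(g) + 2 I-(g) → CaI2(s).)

U = -2069.7 kJ/mol

ΔHf° = 1·ΔHsub + 1·(ΣIE) + 1·D(I2) + 2·EA + U
-533.5 = 1·(+177.8) + 1·(+1735.2) + 1·(+213.6) + 2·(-295.2) + U
U = -533.5 − (+1536.2) = -2069.7 kJ/mol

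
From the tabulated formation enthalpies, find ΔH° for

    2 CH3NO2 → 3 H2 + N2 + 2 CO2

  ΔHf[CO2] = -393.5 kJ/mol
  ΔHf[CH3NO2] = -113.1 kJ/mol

ΔH°rxn = Σ nΔHf°(products) − Σ nΔHf°(reactants).
Products: 3·(+0.0) + 1·(+0.0) + 2·(-393.5) = -787.0
Reactants: 2·(-113.1) = -226.2
ΔH° = (-787.0) − (-226.2) = -560.8 kJ/mol

ΔH° = -560.8 kJ/mol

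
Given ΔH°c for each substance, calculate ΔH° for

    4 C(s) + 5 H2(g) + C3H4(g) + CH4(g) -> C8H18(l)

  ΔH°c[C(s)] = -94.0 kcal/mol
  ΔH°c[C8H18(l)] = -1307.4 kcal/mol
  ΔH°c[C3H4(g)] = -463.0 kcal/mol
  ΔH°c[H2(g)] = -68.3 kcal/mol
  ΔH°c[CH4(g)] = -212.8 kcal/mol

With combustion enthalpies, reactants minus products:
= [4·(-94.0) + 5·(-68.3) + 1·(-463.0) + 1·(-212.8)] − [1·(-1307.4)]
= -85.9 kcal/mol

ΔH° = -85.9 kcal/mol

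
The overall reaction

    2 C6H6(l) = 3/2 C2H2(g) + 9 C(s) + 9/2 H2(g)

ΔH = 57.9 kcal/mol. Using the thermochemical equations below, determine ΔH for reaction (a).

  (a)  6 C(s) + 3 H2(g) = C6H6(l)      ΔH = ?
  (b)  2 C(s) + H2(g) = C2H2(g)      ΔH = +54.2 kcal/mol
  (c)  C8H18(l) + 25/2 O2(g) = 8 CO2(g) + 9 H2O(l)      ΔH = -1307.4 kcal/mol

ΔH = 11.7 kcal/mol

(a) reversed and × 2 (reverse to put C6H6(l) on the reactant side; scale by 2 for the 2 C6H6(l)): contributes −2·x
(b) × 3/2 (×3/2 to match 3/2 C2H2(g) in the target): (3/2)·(+54.2) = +81.3 kcal/mol
(c): not needed (H2O(l) appears nowhere else).
+57.9 = (+81.3) − 2·x
x = (+57.9 − (+81.3)) / (-2) = 11.7 kcal/mol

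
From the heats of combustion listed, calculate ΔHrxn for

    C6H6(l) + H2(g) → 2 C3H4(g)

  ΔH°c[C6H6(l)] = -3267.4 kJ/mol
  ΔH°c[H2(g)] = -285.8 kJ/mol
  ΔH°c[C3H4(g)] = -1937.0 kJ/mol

ΔHrxn = 320.8 kJ/mol

With combustion enthalpies, reactants minus products:
= [1·(-3267.4) + 1·(-285.8)] − [2·(-1937.0)]
= 320.8 kJ/mol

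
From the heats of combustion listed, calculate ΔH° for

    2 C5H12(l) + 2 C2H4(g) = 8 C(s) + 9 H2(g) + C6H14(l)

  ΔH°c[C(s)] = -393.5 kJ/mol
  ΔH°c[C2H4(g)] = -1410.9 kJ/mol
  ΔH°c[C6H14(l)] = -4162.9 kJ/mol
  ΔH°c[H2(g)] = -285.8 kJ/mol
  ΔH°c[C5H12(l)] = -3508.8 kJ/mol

ΔH° = 43.7 kJ/mol

With combustion enthalpies, reactants minus products:
= [2·(-3508.8) + 2·(-1410.9)] − [8·(-393.5) + 9·(-285.8) + 1·(-4162.9)]
= 43.7 kJ/mol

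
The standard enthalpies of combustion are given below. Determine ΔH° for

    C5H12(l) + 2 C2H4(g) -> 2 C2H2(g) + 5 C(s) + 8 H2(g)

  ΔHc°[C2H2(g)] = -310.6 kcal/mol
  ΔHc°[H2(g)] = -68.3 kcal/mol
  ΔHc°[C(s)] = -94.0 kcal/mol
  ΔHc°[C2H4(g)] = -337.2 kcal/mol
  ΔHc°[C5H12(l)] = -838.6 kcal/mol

Using ΔH = Σ nΔHc°(reactants) − Σ nΔHc°(products):
= [1·(-838.6) + 2·(-337.2)] − [2·(-310.6) + 5·(-94.0) + 8·(-68.3)]
= 124.6 kcal/mol

ΔH° = 124.6 kcal/mol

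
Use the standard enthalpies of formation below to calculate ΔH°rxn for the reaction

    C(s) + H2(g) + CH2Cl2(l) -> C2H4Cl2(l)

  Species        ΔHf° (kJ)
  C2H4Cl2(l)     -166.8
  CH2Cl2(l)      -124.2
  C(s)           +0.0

Products: 1·(-166.8) = -166.8
Reactants: 1·(+0.0) + 1·(+0.0) + 1·(-124.2) = -124.2
ΔH°rxn = (-166.8) − (-124.2) = -42.6 kJ

ΔH°rxn = -42.6 kJ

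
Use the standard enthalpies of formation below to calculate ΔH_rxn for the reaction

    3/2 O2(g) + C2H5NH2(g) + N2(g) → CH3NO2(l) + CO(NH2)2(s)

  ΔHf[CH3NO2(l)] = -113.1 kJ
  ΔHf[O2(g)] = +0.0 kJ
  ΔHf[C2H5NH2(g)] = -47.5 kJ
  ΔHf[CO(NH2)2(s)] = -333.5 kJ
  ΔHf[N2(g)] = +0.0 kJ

ΔH_rxn = -399.1 kJ

Products: 1·(-113.1) + 1·(-333.5) = -446.6
Reactants: 3/2·(+0.0) + 1·(-47.5) + 1·(+0.0) = -47.5
ΔH_rxn = (-446.6) − (-47.5) = -399.1 kJ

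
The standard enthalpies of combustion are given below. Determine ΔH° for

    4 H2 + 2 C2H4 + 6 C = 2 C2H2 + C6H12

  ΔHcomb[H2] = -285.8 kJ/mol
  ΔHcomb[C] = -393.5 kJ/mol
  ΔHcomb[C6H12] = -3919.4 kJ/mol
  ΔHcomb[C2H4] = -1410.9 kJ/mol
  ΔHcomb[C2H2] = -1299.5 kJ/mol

ΔH° = 192.4 kJ/mol

Using ΔH = Σ nΔHc°(reactants) − Σ nΔHc°(products):
= [4·(-285.8) + 2·(-1410.9) + 6·(-393.5)] − [2·(-1299.5) + 1·(-3919.4)]
= 192.4 kJ/mol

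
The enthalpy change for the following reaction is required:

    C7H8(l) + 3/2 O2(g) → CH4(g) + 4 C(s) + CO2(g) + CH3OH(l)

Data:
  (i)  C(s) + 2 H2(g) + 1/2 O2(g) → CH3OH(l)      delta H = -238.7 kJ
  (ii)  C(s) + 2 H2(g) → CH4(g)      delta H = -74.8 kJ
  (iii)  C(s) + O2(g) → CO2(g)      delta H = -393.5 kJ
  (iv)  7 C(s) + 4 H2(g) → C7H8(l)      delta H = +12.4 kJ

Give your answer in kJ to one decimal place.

(i) as written: -238.7 kJ
(ii) as written: -74.8 kJ
(iii) as written: -393.5 kJ
(iv) reversed: -12.4 kJ
delta H = (1)·(-238.7) + (1)·(-74.8) + (1)·(-393.5) + (-1)·(+12.4) = -719.4 kJ

delta H = -719.4 kJ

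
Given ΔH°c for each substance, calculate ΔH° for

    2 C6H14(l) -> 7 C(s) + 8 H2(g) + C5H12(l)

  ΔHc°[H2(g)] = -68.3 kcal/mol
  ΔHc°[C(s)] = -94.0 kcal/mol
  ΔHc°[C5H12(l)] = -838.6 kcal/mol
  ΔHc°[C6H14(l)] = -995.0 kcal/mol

ΔH° = 53.0 kcal/mol

With combustion enthalpies, reactants minus products:
= [2·(-995.0)] − [7·(-94.0) + 8·(-68.3) + 1·(-838.6)]
= 53.0 kcal/mol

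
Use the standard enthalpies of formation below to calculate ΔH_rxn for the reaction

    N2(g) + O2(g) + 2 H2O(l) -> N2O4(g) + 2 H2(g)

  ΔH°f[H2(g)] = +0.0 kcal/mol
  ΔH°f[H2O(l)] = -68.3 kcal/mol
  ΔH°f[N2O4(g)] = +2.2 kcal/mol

ΔH_rxn = 138.8 kcal/mol

ΔH°rxn = Σ nΔHf°(products) − Σ nΔHf°(reactants).
Products: 1·(+2.2) + 2·(+0.0) = +2.2
Reactants: 1·(+0.0) + 1·(+0.0) + 2·(-68.3) = -136.6
ΔH_rxn = (+2.2) − (-136.6) = 138.8 kcal/mol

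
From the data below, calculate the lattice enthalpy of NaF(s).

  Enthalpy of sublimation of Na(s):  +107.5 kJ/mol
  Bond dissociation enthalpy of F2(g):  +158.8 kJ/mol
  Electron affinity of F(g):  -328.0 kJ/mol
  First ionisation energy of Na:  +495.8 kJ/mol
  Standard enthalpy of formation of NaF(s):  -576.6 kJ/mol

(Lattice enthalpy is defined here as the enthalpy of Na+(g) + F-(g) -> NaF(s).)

ΔHf° = 1·ΔHsub + 1·(ΣIE) + 1/2·D(F2) + 1·EA + U
-576.6 = 1·(+107.5) + 1·(+495.8) + 1/2·(+158.8) + 1·(-328.0) + U
U = -576.6 − (+354.7) = -931.3 kJ/mol

U = -931.3 kJ/mol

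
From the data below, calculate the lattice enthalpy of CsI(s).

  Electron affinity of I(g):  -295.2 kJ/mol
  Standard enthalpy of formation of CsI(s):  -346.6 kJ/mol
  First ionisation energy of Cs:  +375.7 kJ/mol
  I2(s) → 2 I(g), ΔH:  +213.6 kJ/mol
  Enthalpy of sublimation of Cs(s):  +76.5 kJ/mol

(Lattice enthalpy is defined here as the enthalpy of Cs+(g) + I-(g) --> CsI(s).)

ΔHf° = 1·ΔHsub + 1·(ΣIE) + 1/2·D(I2) + 1·EA + U
-346.6 = 1·(+76.5) + 1·(+375.7) + 1/2·(+213.6) + 1·(-295.2) + U
U = -346.6 − (+263.8) = -610.4 kJ/mol

U = -610.4 kJ/mol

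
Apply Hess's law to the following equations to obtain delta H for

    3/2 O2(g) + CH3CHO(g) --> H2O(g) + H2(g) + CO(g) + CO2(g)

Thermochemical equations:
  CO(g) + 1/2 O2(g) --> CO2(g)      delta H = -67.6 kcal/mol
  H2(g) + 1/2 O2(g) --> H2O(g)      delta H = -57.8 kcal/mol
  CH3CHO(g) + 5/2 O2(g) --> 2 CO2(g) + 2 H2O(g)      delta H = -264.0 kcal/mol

delta H = -138.6 kcal/mol

equation 1 reversed: +67.6 kcal/mol
equation 2 reversed: +57.8 kcal/mol
equation 3 as written: -264.0 kcal/mol
Since enthalpy is a state function, delta H = (-1)·(-67.6) + (-1)·(-57.8) + (1)·(-264.0) = -138.6 kcal/mol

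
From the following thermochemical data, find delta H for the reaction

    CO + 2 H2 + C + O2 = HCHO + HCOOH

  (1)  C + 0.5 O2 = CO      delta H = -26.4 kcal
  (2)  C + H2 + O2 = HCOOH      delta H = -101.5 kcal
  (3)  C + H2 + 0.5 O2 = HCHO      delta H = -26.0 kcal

delta H = -101.1 kcal

(1) reversed (reverse to put CO on the reactant side): +26.4 kcal
(2) as written (HCOOH already on the product side): -101.5 kcal
(3) as written (HCHO already on the product side): -26.0 kcal
Summing the manipulated equations, delta H = (-1)·(-26.4) + (1)·(-101.5) + (1)·(-26.0) = -101.1 kcal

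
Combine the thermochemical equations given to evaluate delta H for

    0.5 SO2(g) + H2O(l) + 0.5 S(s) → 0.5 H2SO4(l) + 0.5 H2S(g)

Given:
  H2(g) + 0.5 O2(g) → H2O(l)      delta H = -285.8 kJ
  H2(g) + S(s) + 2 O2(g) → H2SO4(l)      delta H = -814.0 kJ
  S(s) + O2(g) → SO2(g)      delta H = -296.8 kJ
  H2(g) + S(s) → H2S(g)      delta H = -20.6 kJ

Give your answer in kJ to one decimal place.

equation 1 reversed (H2O(l) must end up as a reactant): +285.8 kJ
equation 2 × 1/2 (scale by 1/2 for the 1/2 H2SO4(l)): (1/2)·(-814.0) = -407.0 kJ
equation 3 reversed and × 1/2 (reverse to put SO2(g) on the reactant side; ×1/2 to match 1/2 SO2(g) in the target): (-1/2)·(-296.8) = +148.4 kJ
equation 4 × 1/2 (scale by 1/2 for the 1/2 H2S(g)): (1/2)·(-20.6) = -10.3 kJ
delta H = (-1)·(-285.8) + (1/2)·(-814.0) + (-1/2)·(-296.8) + (1/2)·(-20.6) = 16.9 kJ

delta H = 16.9 kJ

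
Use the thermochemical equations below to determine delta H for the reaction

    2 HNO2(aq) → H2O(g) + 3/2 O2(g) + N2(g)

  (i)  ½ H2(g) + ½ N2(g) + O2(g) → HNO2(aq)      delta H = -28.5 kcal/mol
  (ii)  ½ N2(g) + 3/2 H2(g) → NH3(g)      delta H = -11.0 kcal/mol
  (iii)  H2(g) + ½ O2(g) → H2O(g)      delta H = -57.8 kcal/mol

(i) reversed and × 2 (reverse to put HNO2(aq) on the reactant side; scale by 2 for the 2 HNO2(aq)): (-2)·(-28.5) = +57.0 kcal/mol
(ii): not needed (NH3(g) appears nowhere else).
(iii) as written (H2O(g) already on the product side): -57.8 kcal/mol
delta H = (-2)·(-28.5) + (1)·(-57.8) = -0.8 kcal/mol

delta H = -0.8 kcal/mol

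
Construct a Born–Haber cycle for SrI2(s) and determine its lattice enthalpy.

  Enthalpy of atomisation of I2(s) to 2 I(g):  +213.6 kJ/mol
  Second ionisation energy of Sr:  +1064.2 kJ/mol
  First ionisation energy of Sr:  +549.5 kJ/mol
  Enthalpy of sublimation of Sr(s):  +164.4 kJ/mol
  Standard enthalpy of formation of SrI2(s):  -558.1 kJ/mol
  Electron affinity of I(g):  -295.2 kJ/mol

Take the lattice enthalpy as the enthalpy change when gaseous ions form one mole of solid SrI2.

U = -1959.4 kJ/mol

ΔHf° = 1·ΔHsub + 1·(ΣIE) + 1·D(I2) + 2·EA + U
-558.1 = 1·(+164.4) + 1·(+1613.7) + 1·(+213.6) + 2·(-295.2) + U
U = -558.1 − (+1401.3) = -1959.4 kJ/mol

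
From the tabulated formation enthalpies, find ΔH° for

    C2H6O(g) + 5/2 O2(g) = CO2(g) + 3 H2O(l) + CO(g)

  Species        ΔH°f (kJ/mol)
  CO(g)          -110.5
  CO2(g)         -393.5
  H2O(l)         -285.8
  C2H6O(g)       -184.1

Products: 1·(-393.5) + 3·(-285.8) + 1·(-110.5) = -1361.4
Reactants: 1·(-184.1) + 5/2·(+0.0) = -184.1
ΔH° = (-1361.4) − (-184.1) = -1177.3 kJ/mol

ΔH° = -1177.3 kJ/mol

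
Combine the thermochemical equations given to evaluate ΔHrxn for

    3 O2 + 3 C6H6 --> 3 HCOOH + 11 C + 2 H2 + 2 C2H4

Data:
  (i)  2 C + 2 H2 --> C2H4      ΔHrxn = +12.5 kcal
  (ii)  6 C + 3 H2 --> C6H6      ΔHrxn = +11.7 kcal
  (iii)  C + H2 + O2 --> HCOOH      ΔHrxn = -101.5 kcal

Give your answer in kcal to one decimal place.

ΔHrxn = -314.6 kcal

(i) × 2 (scale by 2 for the 2 C2H4): (2)·(+12.5) = +25.0 kcal
(ii) reversed and × 3 (reverse to put C6H6 on the reactant side; ×3 to match 3 C6H6 in the target): (-3)·(+11.7) = -35.1 kcal
(iii) × 3 (×3 to match 3 HCOOH in the target): (3)·(-101.5) = -304.5 kcal
By Hess's law, ΔHrxn = (2)·(+12.5) + (-3)·(+11.7) + (3)·(-101.5) = -314.6 kcal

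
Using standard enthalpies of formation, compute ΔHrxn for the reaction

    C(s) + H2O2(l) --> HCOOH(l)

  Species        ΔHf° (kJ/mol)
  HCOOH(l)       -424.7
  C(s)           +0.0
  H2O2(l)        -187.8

Products: 1·(-424.7) = -424.7
Reactants: 1·(+0.0) + 1·(-187.8) = -187.8
ΔHrxn = (-424.7) − (-187.8) = -236.9 kJ/mol

ΔHrxn = -236.9 kJ/mol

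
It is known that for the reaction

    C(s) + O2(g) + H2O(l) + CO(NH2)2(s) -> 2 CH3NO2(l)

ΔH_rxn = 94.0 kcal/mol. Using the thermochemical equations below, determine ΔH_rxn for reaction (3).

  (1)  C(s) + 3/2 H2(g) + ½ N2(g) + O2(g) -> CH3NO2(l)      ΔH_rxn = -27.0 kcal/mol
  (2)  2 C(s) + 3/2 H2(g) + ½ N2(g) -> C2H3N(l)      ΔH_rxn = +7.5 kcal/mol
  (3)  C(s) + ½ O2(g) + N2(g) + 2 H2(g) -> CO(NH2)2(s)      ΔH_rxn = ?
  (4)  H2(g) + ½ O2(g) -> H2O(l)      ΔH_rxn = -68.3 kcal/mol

ΔH_rxn = -79.7 kcal/mol

(1) × 2: (2)·(-27.0) = -54.0 kcal/mol
(2): not needed.
(3) reversed: contributes −x
(4) reversed: +68.3 kcal/mol
+94.0 = (-54.0) + (+68.3) − x
x = (+94.0 − (+14.3)) / (-1) = -79.7 kcal/mol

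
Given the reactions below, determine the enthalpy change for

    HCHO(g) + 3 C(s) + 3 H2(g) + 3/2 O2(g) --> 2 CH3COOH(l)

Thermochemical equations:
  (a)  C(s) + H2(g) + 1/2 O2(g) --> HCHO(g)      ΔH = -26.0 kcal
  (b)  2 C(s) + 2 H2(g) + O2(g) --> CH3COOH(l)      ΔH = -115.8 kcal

(a) reversed (HCHO(g) must end up as a reactant): +26.0 kcal
(b) × 2 (scale by 2 for the 2 CH3COOH(l)): (2)·(-115.8) = -231.6 kcal
Combining the equations, ΔH = (+26.0) + (-231.6) = -205.6 kcal

ΔH = -205.6 kcal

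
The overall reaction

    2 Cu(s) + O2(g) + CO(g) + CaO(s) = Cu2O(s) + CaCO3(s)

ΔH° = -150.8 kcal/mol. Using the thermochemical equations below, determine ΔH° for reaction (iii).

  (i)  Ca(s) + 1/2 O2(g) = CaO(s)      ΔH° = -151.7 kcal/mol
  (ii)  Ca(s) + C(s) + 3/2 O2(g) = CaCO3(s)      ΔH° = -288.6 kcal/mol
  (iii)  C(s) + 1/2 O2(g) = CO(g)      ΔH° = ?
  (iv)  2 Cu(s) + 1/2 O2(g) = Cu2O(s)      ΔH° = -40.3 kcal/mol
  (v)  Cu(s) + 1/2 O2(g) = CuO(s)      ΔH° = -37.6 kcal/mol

(i) reversed (reverse to put CaO(s) on the reactant side): +151.7 kcal/mol
(ii) as written (CaCO3(s) already on the product side): -288.6 kcal/mol
(iii) reversed (CO(g) must end up as a reactant): contributes −x
(iv) as written (Cu2O(s) already on the product side): -40.3 kcal/mol
(v): not needed (CuO(s) appears nowhere else).
-150.8 = (+151.7) + (-288.6) + (-40.3) − x
x = (-150.8 − (-177.2)) / (-1) = -26.4 kcal/mol

ΔH° = -26.4 kcal/mol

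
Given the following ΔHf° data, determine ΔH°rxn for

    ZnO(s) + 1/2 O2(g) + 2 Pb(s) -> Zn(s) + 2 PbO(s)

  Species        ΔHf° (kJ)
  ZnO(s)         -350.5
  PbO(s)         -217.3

ΔH°rxn = -84.1 kJ

Products: 1·(+0.0) + 2·(-217.3) = -434.6
Reactants: 1·(-350.5) + 1/2·(+0.0) + 2·(+0.0) = -350.5
ΔH°rxn = (-434.6) − (-350.5) = -84.1 kJ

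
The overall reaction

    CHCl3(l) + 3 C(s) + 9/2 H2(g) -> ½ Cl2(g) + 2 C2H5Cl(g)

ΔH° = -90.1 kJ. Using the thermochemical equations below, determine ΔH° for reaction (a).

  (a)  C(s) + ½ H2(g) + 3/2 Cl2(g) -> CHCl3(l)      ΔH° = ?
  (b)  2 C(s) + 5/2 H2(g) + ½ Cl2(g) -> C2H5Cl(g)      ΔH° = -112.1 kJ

ΔH° = -134.1 kJ

(a) reversed: contributes −x
(b) × 2: (2)·(-112.1) = -224.2 kJ
-90.1 = (-224.2) − x
x = (-90.1 − (-224.2)) / (-1) = -134.1 kJ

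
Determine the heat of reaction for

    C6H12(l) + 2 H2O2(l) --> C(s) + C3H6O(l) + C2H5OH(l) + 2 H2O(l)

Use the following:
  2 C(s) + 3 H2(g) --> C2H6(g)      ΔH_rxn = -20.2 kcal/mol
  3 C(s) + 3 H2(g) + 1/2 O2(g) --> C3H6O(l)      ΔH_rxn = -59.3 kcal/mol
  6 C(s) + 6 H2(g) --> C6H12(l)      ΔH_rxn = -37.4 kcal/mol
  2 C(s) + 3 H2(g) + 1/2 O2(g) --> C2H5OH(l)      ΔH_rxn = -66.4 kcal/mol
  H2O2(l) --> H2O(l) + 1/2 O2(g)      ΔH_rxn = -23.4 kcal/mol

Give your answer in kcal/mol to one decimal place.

equation 1: not needed.
equation 2 as written: -59.3 kcal/mol
equation 3 reversed: +37.4 kcal/mol
equation 4 as written: -66.4 kcal/mol
equation 5 × 2: (2)·(-23.4) = -46.8 kcal/mol
Summing the manipulated equations, ΔH_rxn = (1)·(-59.3) + (-1)·(-37.4) + (1)·(-66.4) + (2)·(-23.4) = -135.1 kcal/mol

ΔH_rxn = -135.1 kcal/mol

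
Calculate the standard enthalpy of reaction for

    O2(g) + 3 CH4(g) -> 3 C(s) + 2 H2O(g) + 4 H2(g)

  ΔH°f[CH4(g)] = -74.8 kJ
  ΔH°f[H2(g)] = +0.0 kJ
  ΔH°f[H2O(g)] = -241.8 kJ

ΔH°rxn = Σ nΔHf°(products) − Σ nΔHf°(reactants).
Products: 3·(+0.0) + 2·(-241.8) + 4·(+0.0) = -483.6
Reactants: 1·(+0.0) + 3·(-74.8) = -224.4
ΔH° = (-483.6) − (-224.4) = -259.2 kJ

ΔH° = -259.2 kJ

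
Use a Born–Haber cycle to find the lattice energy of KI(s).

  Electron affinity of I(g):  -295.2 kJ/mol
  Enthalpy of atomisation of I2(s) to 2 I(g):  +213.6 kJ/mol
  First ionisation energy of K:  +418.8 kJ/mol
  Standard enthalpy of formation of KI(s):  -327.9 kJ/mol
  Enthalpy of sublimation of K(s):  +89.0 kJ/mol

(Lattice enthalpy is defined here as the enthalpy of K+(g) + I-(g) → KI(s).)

ΔHf° = 1·ΔHsub + 1·(ΣIE) + 1/2·D(I2) + 1·EA + U
-327.9 = 1·(+89.0) + 1·(+418.8) + 1/2·(+213.6) + 1·(-295.2) + U
U = -327.9 − (+319.4) = -647.3 kJ/mol

U = -647.3 kJ/mol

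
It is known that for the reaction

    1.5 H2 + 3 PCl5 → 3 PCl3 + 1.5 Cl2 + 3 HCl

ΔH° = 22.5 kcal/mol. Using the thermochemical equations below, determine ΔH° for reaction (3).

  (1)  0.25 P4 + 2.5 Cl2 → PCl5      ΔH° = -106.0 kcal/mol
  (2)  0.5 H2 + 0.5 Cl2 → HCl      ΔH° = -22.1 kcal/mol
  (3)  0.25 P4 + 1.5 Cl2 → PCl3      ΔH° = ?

(1) reversed and × 3 (PCl5 must end up as a reactant; scale by 3 for the 3 PCl5): (-3)·(-106.0) = +318.0 kcal/mol
(2) × 3 (scale by 3 for the 3 HCl): (3)·(-22.1) = -66.3 kcal/mol
(3) × 3 (scale by 3 for the 3 PCl3): contributes 3·x
+22.5 = (+318.0) + (-66.3) + 3·x
x = (+22.5 − (+251.7)) / (3) = -76.4 kcal/mol

ΔH° = -76.4 kcal/mol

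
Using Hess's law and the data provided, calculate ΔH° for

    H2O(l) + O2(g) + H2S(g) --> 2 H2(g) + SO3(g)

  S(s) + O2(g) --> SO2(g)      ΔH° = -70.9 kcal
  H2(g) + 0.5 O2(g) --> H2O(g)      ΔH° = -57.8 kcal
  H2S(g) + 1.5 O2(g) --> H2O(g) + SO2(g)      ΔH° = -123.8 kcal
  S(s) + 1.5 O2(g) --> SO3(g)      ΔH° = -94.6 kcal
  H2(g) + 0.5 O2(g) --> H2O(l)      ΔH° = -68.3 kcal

equation 1 reversed: +70.9 kcal
equation 2 reversed: +57.8 kcal
equation 3 as written: -123.8 kcal
equation 4 as written: -94.6 kcal
equation 5 reversed: +68.3 kcal
Summing the manipulated equations, ΔH° = (-1)·(-70.9) + (-1)·(-57.8) + (1)·(-123.8) + (1)·(-94.6) + (-1)·(-68.3) = -21.4 kcal

ΔH° = -21.4 kcal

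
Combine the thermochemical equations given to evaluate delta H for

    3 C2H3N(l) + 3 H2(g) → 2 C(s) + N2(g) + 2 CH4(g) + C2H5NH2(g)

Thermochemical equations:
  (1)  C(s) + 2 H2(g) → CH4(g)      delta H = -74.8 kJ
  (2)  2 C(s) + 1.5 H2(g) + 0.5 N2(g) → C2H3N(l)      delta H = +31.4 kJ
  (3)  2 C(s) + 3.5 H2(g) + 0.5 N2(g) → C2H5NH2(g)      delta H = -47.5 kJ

(1) × 2: (2)·(-74.8) = -149.6 kJ
(2) reversed and × 3: (-3)·(+31.4) = -94.2 kJ
(3) as written: -47.5 kJ
Summing the manipulated equations, delta H = (-149.6) + (-94.2) + (-47.5) = -291.3 kJ

delta H = -291.3 kJ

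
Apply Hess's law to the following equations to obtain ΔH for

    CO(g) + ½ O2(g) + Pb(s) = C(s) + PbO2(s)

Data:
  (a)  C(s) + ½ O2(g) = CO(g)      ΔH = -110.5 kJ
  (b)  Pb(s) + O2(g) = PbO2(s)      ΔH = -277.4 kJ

(a) reversed (CO(g) must end up as a reactant): +110.5 kJ
(b) as written (PbO2(s) already on the product side): -277.4 kJ
ΔH = (-1)·(-110.5) + (1)·(-277.4) = -166.9 kJ

ΔH = -166.9 kJ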